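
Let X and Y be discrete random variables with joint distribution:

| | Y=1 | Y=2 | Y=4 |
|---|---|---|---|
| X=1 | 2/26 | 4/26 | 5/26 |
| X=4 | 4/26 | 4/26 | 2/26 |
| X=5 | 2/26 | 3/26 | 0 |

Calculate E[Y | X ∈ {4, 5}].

28/15

P(X ∈ {4, 5}) = 15/26.
Σ Y·P over the event = 1·(4/26) + 2·(4/26) + 4·(2/26) + 1·(2/26) + 2·(3/26) = 14/13.
E[Y | X ∈ {4, 5}] = (14/13) / (15/26) = 28/15.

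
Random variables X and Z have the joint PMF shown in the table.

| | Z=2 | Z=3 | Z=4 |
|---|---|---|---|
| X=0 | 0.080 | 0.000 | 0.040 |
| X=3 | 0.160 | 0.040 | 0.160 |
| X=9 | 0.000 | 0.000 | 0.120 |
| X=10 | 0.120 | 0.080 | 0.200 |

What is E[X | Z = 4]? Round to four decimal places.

6.8462

P(Z = 4) = 0.520.
Σ X·P over the event = 0·(0.040) + 3·(0.160) + 9·(0.120) + 10·(0.200) = 3.560.
E[X | Z = 4] = (3.560) / (0.520) = 6.8462.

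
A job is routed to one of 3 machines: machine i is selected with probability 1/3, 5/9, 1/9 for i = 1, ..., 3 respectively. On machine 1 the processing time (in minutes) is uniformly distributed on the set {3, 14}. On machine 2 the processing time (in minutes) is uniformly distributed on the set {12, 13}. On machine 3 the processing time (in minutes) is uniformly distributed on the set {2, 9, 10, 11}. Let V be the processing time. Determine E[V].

E[V | machine 1] = (3+14)/2 = 17/2.
E[V | machine 2] = (12+13)/2 = 25/2.
E[V | machine 3] = (2+9+10+11)/4 = 8.
E[V] = (1/3)·(17/2) + (5/9)·(25/2) + (1/9)·(8) = 32/3.

32/3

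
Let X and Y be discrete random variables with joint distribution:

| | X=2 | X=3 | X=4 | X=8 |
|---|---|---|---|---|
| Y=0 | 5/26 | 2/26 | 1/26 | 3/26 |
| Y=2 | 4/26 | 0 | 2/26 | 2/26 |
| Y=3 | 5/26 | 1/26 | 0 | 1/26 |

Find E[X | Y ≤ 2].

P(Y ≤ 2) = 19/26.
Σ X·P over the event = 2·(5/26) + 2·(4/26) + 3·(2/26) + 4·(1/26) + 4·(2/26) + 8·(3/26) + 8·(2/26) = 38/13.
E[X | Y ≤ 2] = (38/13) / (19/26) = 4.

4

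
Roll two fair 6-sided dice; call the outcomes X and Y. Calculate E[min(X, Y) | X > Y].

7/3

P(X > Y) = 5/12.
Summing min(X,Y)·P(x,y) over outcomes with X > Y gives 35/36.
E[min(X, Y) | X > Y] = (35/36) / (5/12) = 7/3.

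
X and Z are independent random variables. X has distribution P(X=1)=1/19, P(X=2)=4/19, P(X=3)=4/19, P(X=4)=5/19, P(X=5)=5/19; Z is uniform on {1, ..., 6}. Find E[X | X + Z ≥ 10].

14/3

P(X + Z ≥ 10) = 5/38.
Summing X·P(x,y) over outcomes with X + Z ≥ 10 gives 35/57.
E[X | X + Z ≥ 10] = (35/57) / (5/38) = 14/3.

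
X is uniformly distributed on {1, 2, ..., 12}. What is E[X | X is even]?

7

Given X is even, X is equally likely to be any of {2, 4, 6, 8, 10, 12}.
E[X | X is even] = (2 + 4 + 6 + 8 + 10 + 12) / 6 = 7.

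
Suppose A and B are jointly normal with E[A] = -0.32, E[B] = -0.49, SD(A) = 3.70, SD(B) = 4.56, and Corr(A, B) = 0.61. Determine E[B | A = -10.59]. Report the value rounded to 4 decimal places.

-8.2108

For a bivariate normal, E[B | A=x] = μ_B + ρ·(σ_B/σ_A)·(x − μ_A).
E[B | A=-10.59] = -0.49 + (0.61)·(4.56/3.70)·(-10.59 − (-0.32)) = -0.49 + (0.75178)·(-10.27) = -8.2108.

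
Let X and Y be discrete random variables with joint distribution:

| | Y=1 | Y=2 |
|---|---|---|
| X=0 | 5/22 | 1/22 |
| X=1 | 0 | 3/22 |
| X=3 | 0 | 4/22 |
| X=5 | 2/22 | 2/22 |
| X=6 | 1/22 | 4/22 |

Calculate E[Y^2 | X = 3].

4

P(X = 3) = 2/11.
Summing Y^2·P(X=x,Y=y) over the conditioning event gives 8/11.
E[Y^2 | X = 3] = (8/11) / (2/11) = 4.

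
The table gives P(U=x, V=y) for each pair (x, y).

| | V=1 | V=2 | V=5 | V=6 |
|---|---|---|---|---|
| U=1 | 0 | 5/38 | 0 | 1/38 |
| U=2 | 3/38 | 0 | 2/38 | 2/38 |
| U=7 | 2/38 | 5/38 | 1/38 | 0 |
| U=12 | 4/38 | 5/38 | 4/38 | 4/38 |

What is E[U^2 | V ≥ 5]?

P(V ≥ 5) = 7/19.
Σ U^2·P over the event = 1·(1/38) + 4·(2/38) + 4·(2/38) + 49·(1/38) + 144·(4/38) + 144·(4/38) = 609/19.
E[U^2 | V ≥ 5] = (609/19) / (7/19) = 87.

87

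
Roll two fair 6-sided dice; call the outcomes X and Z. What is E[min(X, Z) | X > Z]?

P(X > Z) = 5/12.
Summing min(X,Z)·P(x,y) over outcomes with X > Z gives 35/36.
E[min(X, Z) | X > Z] = (35/36) / (5/12) = 7/3.

7/3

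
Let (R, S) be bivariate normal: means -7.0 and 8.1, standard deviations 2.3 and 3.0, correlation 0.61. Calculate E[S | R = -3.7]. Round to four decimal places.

E[S | R=x] = μ_S + ρ(σ_S/σ_R)(x − μ_R) for jointly normal variables.
E[S | R=-3.7] = 8.1 + (0.61)·(3.0/2.3)·(-3.7 − (-7.0)) = 8.1 + (0.795652)·(3.3) = 10.7257.

10.7257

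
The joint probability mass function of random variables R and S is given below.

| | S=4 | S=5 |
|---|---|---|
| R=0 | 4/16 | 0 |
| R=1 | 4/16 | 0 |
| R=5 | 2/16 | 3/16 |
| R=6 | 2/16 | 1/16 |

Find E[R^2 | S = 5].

111/4

P(S = 5) = 1/4.
Σ R^2·P over the event = 25·(3/16) + 36·(1/16) = 111/16.
E[R^2 | S = 5] = (111/16) / (1/4) = 111/4.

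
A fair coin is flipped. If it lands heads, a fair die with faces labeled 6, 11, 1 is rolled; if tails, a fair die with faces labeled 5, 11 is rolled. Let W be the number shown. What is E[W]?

7

E[W | heads] = (6+11+1)/3 = 6.
E[W | tails] = (5+11)/2 = 8.
E[W] = (1/2)·(6) + (1/2)·(8) = 7.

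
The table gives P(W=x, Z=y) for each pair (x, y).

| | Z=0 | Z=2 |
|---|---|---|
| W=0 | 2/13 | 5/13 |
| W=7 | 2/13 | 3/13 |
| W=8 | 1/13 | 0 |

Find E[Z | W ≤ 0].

10/7

P(W ≤ 0) = 7/13.
Σ Z·P over the event = 0·(2/13) + 2·(5/13) = 10/13.
E[Z | W ≤ 0] = (10/13) / (7/13) = 10/7.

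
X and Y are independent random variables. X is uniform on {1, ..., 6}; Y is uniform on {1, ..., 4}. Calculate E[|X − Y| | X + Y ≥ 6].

P(X + Y ≥ 6) = 7/12.
Summing |X−Y|·P(x,y) over outcomes with X + Y ≥ 6 gives 5/4.
E[|X − Y| | X + Y ≥ 6] = (5/4) / (7/12) = 15/7.

15/7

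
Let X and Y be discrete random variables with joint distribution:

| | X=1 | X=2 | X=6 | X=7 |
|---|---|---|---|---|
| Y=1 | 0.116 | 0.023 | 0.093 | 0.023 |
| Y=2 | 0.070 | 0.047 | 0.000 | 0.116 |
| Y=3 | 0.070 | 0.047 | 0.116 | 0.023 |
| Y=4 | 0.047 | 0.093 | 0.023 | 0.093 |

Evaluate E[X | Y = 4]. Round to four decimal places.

P(Y = 4) = 0.256.
Σ X·P over the event = 1·(0.047) + 2·(0.093) + 6·(0.023) + 7·(0.093) = 1.022.
E[X | Y = 4] = (1.022) / (0.256) = 3.9922.

3.9922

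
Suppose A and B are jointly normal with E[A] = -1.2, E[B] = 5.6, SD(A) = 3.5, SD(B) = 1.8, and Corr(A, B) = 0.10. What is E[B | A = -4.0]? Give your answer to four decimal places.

5.4560

For a bivariate normal, E[B | A=x] = μ_B + ρ·(σ_B/σ_A)·(x − μ_A).
E[B | A=-4.0] = 5.6 + (0.10)·(1.8/3.5)·(-4.0 − (-1.2)) = 5.6 + (0.051429)·(-2.8) = 5.4560.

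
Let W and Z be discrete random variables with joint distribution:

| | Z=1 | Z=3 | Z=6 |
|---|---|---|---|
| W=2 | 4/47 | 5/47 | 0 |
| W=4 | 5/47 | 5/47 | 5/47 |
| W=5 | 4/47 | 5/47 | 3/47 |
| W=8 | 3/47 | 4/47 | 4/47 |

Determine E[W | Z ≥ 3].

P(Z ≥ 3) = 31/47.
Σ W·P over the event = 2·(5/47) + 4·(5/47) + 4·(5/47) + 5·(5/47) + 5·(3/47) + 8·(4/47) + 8·(4/47) = 154/47.
E[W | Z ≥ 3] = (154/47) / (31/47) = 154/31.

154/31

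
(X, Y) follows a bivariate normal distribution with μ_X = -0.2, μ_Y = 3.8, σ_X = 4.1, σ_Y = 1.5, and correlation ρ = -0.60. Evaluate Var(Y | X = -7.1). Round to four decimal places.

1.4400

Var(Y | X=x) = (1 − ρ²)·σ_Y².
Var(Y | X=-7.1) = (1.5)²·(1 − (-0.60)²) = 2.25·0.64 = 1.4400.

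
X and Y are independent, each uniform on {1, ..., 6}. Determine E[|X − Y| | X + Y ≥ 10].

1

Outcomes with X + Y ≥ 10: (4,6), (5,5), (5,6), (6,4), (6,5), (6,6), each with probability 1/36.
E[|X − Y| | X + Y ≥ 10] = (2 + 0 + 1 + 2 + 1 + 0) / 6 = 1.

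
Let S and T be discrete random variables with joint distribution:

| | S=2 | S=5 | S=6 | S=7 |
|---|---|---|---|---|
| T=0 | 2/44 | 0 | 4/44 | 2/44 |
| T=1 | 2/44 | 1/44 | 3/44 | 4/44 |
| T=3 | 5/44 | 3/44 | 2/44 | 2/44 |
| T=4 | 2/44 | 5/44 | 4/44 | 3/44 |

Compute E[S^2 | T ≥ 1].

57/2

P(T ≥ 1) = 9/11.
Summing S^2·P(S=x,T=y) over the conditioning event gives 513/22.
E[S^2 | T ≥ 1] = (513/22) / (9/11) = 57/2.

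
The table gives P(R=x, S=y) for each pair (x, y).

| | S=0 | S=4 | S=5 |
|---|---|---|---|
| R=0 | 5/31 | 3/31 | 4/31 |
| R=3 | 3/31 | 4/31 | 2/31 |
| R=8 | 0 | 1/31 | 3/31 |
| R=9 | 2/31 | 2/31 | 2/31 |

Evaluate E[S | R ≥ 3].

P(R ≥ 3) = 19/31.
Σ S·P over the event = 0·(3/31) + 4·(4/31) + 5·(2/31) + 4·(1/31) + 5·(3/31) + 0·(2/31) + 4·(2/31) + 5·(2/31) = 63/31.
E[S | R ≥ 3] = (63/31) / (19/31) = 63/19.

63/19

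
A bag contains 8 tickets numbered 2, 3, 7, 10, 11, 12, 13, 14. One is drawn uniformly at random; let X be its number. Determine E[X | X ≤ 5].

5/2

P(X ≤ 5) = 1/4.
Σ over the event: 2·1/8 + 3·1/8 = 5/8.
E[X | X ≤ 5] = (5/8) / (1/4) = 5/2.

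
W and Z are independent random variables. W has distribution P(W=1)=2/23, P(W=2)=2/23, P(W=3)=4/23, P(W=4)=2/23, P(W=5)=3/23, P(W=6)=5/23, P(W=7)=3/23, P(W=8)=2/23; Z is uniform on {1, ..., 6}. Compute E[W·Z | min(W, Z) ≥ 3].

459/19

P(min(W, Z) ≥ 3) = 38/69.
Summing WZ·P(x,y) over outcomes with min(W, Z) ≥ 3 gives 306/23.
E[W·Z | min(W, Z) ≥ 3] = (306/23) / (38/69) = 459/19.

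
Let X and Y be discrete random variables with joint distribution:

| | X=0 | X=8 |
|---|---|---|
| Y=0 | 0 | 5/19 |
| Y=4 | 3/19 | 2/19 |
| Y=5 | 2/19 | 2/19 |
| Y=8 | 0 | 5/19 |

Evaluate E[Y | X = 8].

29/7

P(X = 8) = 14/19.
Σ Y·P over the event = 0·(5/19) + 4·(2/19) + 5·(2/19) + 8·(5/19) = 58/19.
E[Y | X = 8] = (58/19) / (14/19) = 29/7.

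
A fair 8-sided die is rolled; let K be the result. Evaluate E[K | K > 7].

8

Given K > 7, K is equally likely to be any of {8}.
E[K | K > 7] = (8) / 1 = 8.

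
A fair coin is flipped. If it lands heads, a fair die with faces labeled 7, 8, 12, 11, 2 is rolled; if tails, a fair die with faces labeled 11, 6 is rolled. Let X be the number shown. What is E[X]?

33/4

E[X | heads] = (7+8+12+11+2)/5 = 8.
E[X | tails] = (11+6)/2 = 17/2.
By the law of total expectation,
E[X] = (1/2)·(8) + (1/2)·(17/2) = 33/4.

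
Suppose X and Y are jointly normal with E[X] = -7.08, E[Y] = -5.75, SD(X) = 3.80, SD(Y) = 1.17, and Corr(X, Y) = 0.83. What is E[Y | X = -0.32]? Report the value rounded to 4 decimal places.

-4.0225

E[Y | X=x] = μ_Y + ρ(σ_Y/σ_X)(x − μ_X) for jointly normal variables.
E[Y | X=-0.32] = -5.75 + (0.83)·(1.17/3.80)·(-0.32 − (-7.08)) = -5.75 + (0.25555)·(6.76) = -4.0225.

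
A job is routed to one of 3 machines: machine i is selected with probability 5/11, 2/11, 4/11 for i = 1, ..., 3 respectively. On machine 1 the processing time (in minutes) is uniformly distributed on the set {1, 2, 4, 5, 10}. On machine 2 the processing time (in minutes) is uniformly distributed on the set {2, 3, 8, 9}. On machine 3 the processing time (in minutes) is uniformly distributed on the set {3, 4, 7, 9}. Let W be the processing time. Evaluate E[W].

56/11

E[W | machine 1] = (1+2+4+5+10)/5 = 22/5.
E[W | machine 2] = (2+3+8+9)/4 = 11/2.
E[W | machine 3] = (3+4+7+9)/4 = 23/4.
By the law of total expectation,
E[W] = (5/11)·(22/5) + (2/11)·(11/2) + (4/11)·(23/4) = 56/11.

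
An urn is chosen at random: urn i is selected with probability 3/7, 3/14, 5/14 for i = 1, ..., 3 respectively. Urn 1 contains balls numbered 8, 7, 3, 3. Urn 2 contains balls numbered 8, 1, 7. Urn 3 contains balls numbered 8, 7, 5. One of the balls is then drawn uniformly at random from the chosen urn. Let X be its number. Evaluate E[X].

485/84

E[X | urn 1] = (8+7+3+3)/4 = 21/4.
E[X | urn 2] = (8+1+7)/3 = 16/3.
E[X | urn 3] = (8+7+5)/3 = 20/3.
By the law of total expectation,
E[X] = (3/7)·(21/4) + (3/14)·(16/3) + (5/14)·(20/3) = 485/84.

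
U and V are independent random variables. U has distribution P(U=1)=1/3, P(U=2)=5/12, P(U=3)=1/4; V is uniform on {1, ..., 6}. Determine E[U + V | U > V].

42/11

P(U > V) = 11/72.
Summing (U+V)·P(x,y) over outcomes with U > V gives 7/12.
E[U + V | U > V] = (7/12) / (11/72) = 42/11.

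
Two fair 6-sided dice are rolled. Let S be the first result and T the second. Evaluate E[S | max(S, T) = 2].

5/3

Outcomes with max(S, T) = 2: (1,2), (2,1), (2,2), each with probability 1/36.
E[S | max(S, T) = 2] = (1 + 2 + 2) / 3 = 5/3.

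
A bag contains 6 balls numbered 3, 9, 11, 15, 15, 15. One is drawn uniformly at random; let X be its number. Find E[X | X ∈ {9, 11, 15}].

13

P(X ∈ {9, 11, 15}) = 5/6.
Σ over the event: 9·1/6 + 11·1/6 + 15·1/2 = 65/6.
E[X | X ∈ {9, 11, 15}] = (65/6) / (5/6) = 13.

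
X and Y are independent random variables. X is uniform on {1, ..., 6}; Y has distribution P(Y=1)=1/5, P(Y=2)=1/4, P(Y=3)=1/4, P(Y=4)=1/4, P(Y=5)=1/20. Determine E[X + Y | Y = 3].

13/2

P(Y = 3) = 1/4.
Summing (X+Y)·P(x,y) over outcomes with Y = 3 gives 13/8.
E[X + Y | Y = 3] = (13/8) / (1/4) = 13/2.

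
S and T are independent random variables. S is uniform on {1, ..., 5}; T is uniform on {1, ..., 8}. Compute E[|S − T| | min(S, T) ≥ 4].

Outcomes with min(S, T) ≥ 4: (4,4), (4,5), (4,6), (4,7), (4,8), (5,4), (5,5), (5,6), (5,7), (5,8), each with probability 1/40.
E[|S − T| | min(S, T) ≥ 4] = (0 + 1 + 2 + 3 + 4 + 1 + 0 + 1 + 2 + 3) / 10 = 17/10.

17/10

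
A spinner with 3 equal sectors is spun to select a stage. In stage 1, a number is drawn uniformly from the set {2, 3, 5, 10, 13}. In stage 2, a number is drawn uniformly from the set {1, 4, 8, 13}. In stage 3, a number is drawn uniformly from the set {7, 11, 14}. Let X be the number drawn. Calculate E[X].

713/90

E[X | stage 1] = (2+3+5+10+13)/5 = 33/5.
E[X | stage 2] = (1+4+8+13)/4 = 13/2.
E[X | stage 3] = (7+11+14)/3 = 32/3.
By the law of total expectation,
E[X] = (1/3)·(33/5) + (1/3)·(13/2) + (1/3)·(32/3) = 713/90.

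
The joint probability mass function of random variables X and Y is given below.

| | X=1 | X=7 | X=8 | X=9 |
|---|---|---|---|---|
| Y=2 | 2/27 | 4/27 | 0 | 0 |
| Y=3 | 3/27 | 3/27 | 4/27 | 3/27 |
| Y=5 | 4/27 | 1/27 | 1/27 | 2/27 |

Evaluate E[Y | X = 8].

17/5

P(X = 8) = 5/27.
Σ Y·P over the event = 3·(4/27) + 5·(1/27) = 17/27.
E[Y | X = 8] = (17/27) / (5/27) = 17/5.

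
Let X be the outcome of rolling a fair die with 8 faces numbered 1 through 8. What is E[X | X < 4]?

2

Given X < 4, X is equally likely to be any of {1, 2, 3}.
E[X | X < 4] = (1 + 2 + 3) / 3 = 2.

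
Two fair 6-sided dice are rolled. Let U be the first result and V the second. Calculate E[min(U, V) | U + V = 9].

7/2

Outcomes with U + V = 9: (3,6), (4,5), (5,4), (6,3), each with probability 1/36.
E[min(U, V) | U + V = 9] = (3 + 4 + 4 + 3) / 4 = 7/2.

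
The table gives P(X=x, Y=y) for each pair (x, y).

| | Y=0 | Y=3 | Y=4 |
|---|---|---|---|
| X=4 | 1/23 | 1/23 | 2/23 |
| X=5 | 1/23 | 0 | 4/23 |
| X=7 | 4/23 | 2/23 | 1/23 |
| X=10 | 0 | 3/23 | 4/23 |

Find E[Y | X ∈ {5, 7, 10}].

P(X ∈ {5, 7, 10}) = 19/23.
Σ Y·P over the event = 0·(1/23) + 4·(4/23) + 0·(4/23) + 3·(2/23) + 4·(1/23) + 3·(3/23) + 4·(4/23) = 51/23.
E[Y | X ∈ {5, 7, 10}] = (51/23) / (19/23) = 51/19.

51/19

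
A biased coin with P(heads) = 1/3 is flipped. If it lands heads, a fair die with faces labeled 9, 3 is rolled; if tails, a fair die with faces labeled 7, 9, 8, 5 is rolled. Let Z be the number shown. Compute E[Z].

E[Z | heads] = (9+3)/2 = 6.
E[Z | tails] = (7+9+8+5)/4 = 29/4.
By the law of total expectation,
E[Z] = (1/3)·(6) + (2/3)·(29/4) = 41/6.

41/6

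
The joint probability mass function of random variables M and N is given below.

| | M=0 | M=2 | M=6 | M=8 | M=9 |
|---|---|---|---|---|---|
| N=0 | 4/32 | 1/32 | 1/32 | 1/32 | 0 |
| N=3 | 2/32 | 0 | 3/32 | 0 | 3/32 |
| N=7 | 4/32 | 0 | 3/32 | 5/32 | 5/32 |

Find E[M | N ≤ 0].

16/7

P(N ≤ 0) = 7/32.
Σ M·P over the event = 0·(4/32) + 2·(1/32) + 6·(1/32) + 8·(1/32) = 1/2.
E[M | N ≤ 0] = (1/2) / (7/32) = 16/7.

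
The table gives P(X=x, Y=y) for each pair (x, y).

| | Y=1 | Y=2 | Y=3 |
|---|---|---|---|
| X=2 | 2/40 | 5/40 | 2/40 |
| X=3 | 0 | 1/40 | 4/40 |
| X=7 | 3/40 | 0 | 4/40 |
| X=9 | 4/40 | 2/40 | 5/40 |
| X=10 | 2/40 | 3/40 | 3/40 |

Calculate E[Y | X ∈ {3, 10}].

31/13

P(X ∈ {3, 10}) = 13/40.
Σ Y·P over the event = 2·(1/40) + 3·(4/40) + 1·(2/40) + 2·(3/40) + 3·(3/40) = 31/40.
E[Y | X ∈ {3, 10}] = (31/40) / (13/40) = 31/13.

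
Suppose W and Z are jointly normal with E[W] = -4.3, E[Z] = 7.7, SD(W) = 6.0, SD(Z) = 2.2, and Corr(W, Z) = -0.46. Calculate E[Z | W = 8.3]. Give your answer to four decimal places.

5.5748

The regression of Z on W has slope ρ·σ_Z/σ_W and passes through (μ_W, μ_Z).
E[Z | W=8.3] = 7.7 + (-0.46)·(2.2/6.0)·(8.3 − (-4.3)) = 7.7 + (-0.16867)·(12.6) = 5.5748.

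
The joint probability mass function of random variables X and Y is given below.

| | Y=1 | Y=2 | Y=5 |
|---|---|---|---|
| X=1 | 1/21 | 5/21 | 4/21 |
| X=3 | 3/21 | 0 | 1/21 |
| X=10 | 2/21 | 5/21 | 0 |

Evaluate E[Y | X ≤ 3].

39/14

P(X ≤ 3) = 2/3.
Summing Y·P(X=x,Y=y) over the conditioning event gives 13/7.
E[Y | X ≤ 3] = (13/7) / (2/3) = 39/14.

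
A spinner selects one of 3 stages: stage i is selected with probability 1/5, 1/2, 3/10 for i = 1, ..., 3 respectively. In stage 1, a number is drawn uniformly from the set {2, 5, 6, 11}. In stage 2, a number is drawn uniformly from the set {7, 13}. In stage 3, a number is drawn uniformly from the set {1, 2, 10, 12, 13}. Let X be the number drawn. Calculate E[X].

E[X | stage 1] = (2+5+6+11)/4 = 6.
E[X | stage 2] = (7+13)/2 = 10.
E[X | stage 3] = (1+2+10+12+13)/5 = 38/5.
E[X] = (1/5)·(6) + (1/2)·(10) + (3/10)·(38/5) = 212/25.

212/25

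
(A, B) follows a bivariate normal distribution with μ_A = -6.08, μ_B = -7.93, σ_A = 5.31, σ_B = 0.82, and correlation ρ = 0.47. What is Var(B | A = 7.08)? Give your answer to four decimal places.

For a bivariate normal, Var(B | A=x) = σ_B²(1 − ρ²).
Var(B | A=7.08) = (0.82)²·(1 − (0.47)²) = 0.6724·0.7791 = 0.5239.

0.5239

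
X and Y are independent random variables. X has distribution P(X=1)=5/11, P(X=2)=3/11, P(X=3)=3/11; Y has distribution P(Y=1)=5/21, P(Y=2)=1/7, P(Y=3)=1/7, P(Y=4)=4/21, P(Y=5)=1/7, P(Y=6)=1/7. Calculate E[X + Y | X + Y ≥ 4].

P(X + Y ≥ 4) = 16/21.
Summing (X+Y)·P(x,y) over outcomes with X + Y ≥ 4 gives 1039/231.
E[X + Y | X + Y ≥ 4] = (1039/231) / (16/21) = 1039/176.

1039/176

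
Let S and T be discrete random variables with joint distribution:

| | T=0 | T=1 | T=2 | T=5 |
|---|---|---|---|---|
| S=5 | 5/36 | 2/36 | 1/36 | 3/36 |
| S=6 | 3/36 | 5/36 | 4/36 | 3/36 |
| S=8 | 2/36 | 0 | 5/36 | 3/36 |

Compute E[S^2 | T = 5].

P(T = 5) = 1/4.
Σ S^2·P over the event = 25·(3/36) + 36·(3/36) + 64·(3/36) = 125/12.
E[S^2 | T = 5] = (125/12) / (1/4) = 125/3.

125/3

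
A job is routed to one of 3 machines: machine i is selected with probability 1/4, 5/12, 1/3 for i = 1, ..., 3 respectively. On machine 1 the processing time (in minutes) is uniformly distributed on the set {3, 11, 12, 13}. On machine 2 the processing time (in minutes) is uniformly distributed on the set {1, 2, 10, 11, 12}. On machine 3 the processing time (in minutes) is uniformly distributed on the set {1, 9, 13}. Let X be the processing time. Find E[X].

E[X | machine 1] = (3+11+12+13)/4 = 39/4.
E[X | machine 2] = (1+2+10+11+12)/5 = 36/5.
E[X | machine 3] = (1+9+13)/3 = 23/3.
E[X] = (1/4)·(39/4) + (5/12)·(36/5) + (1/3)·(23/3) = 1151/144.

1151/144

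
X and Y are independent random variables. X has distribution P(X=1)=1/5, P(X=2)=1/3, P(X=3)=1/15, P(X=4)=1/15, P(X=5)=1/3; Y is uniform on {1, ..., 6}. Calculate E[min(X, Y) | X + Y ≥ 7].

P(X + Y ≥ 7) = 1/2.
Summing min(X,Y)·P(x,y) over outcomes with X + Y ≥ 7 gives 71/45.
E[min(X, Y) | X + Y ≥ 7] = (71/45) / (1/2) = 142/45.

142/45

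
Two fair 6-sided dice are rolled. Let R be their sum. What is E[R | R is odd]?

7

P(R is odd) = 1/2.
Σ over the event: 3·1/18 + 5·1/9 + 7·1/6 + 9·1/9 + 11·1/18 = 7/2.
E[R | R is odd] = (7/2) / (1/2) = 7.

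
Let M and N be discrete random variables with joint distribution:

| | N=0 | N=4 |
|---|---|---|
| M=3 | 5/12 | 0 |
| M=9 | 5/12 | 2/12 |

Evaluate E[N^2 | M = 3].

0

P(M = 3) = 5/12.
Σ N^2·P over the event = 0·(5/12) = 0.
E[N^2 | M = 3] = (0) / (5/12) = 0.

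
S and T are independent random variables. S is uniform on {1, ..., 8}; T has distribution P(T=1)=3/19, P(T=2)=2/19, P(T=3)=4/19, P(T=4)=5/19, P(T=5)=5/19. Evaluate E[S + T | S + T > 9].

P(S + T > 9) = 45/152.
Summing (S+T)·P(x,y) over outcomes with S + T > 9 gives 499/152.
E[S + T | S + T > 9] = (499/152) / (45/152) = 499/45.

499/45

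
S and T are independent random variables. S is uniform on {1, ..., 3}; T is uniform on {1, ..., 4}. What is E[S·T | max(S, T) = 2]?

Outcomes with max(S, T) = 2: (1,2), (2,1), (2,2), each with probability 1/12.
E[S·T | max(S, T) = 2] = (2 + 2 + 4) / 3 = 8/3.

8/3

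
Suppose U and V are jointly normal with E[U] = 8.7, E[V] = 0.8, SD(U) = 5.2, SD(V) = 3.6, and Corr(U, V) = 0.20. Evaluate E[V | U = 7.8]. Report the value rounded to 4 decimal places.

0.6754

E[V | U=x] = μ_V + ρ(σ_V/σ_U)(x − μ_U) for jointly normal variables.
E[V | U=7.8] = 0.8 + (0.20)·(3.6/5.2)·(7.8 − (8.7)) = 0.8 + (0.13846)·(-0.9) = 0.6754.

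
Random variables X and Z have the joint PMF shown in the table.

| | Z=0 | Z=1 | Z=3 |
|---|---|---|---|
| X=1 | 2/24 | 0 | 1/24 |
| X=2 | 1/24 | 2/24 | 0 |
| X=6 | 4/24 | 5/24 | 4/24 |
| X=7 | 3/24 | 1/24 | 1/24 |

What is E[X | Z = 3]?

16/3

P(Z = 3) = 1/4.
Σ X·P over the event = 1·(1/24) + 6·(4/24) + 7·(1/24) = 4/3.
E[X | Z = 3] = (4/3) / (1/4) = 16/3.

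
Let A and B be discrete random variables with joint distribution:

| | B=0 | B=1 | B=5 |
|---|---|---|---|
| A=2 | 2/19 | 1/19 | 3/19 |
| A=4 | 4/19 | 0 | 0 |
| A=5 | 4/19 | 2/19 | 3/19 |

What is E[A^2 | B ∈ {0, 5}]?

259/16

P(B ∈ {0, 5}) = 16/19.
Summing A^2·P(A=x,B=y) over the conditioning event gives 259/19.
E[A^2 | B ∈ {0, 5}] = (259/19) / (16/19) = 259/16.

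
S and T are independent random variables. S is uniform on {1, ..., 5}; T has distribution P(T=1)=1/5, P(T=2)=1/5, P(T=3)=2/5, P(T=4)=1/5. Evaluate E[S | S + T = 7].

P(S + T = 7) = 4/25.
Summing S·P(x,y) over outcomes with S + T = 7 gives 16/25.
E[S | S + T = 7] = (16/25) / (4/25) = 4.

4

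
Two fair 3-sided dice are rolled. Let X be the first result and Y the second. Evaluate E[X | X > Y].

8/3

Outcomes with X > Y: (2,1), (3,1), (3,2), each with probability 1/9.
E[X | X > Y] = (2 + 3 + 3) / 3 = 8/3.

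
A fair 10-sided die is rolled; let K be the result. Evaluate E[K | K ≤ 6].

7/2

Given K ≤ 6, K is equally likely to be any of {1, 2, 3, 4, 5, 6}.
E[K | K ≤ 6] = (1 + 2 + 3 + 4 + 5 + 6) / 6 = 7/2.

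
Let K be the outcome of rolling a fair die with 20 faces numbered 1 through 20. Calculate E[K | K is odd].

10

Given K is odd, K is equally likely to be any of {1, 3, 5, 7, 9, 11, 13, 15, 17, 19}.
E[K | K is odd] = (1 + 3 + 5 + 7 + 9 + 11 + 13 + 15 + 17 + 19) / 10 = 10.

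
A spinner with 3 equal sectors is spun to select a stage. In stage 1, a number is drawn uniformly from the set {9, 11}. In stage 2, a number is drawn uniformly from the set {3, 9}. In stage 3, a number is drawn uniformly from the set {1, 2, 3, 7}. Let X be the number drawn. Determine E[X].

E[X | stage 1] = (9+11)/2 = 10.
E[X | stage 2] = (3+9)/2 = 6.
E[X | stage 3] = (1+2+3+7)/4 = 13/4.
E[X] = (1/3)·(10) + (1/3)·(6) + (1/3)·(13/4) = 77/12.

77/12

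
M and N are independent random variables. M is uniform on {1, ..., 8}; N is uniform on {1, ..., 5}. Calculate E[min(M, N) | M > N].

P(M > N) = 5/8.
Summing min(M,N)·P(x,y) over outcomes with M > N gives 13/8.
E[min(M, N) | M > N] = (13/8) / (5/8) = 13/5.

13/5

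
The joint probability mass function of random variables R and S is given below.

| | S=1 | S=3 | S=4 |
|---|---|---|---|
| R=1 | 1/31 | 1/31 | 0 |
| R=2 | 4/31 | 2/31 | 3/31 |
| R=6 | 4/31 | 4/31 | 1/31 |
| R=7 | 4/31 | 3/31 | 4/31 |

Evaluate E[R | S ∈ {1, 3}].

P(S ∈ {1, 3}) = 23/31.
Σ R·P over the event = 1·(1/31) + 1·(1/31) + 2·(4/31) + 2·(2/31) + 6·(4/31) + 6·(4/31) + 7·(4/31) + 7·(3/31) = 111/31.
E[R | S ∈ {1, 3}] = (111/31) / (23/31) = 111/23.

111/23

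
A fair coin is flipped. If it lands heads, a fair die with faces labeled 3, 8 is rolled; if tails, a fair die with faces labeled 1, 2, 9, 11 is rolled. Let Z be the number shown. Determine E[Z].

E[Z | heads] = (3+8)/2 = 11/2.
E[Z | tails] = (1+2+9+11)/4 = 23/4.
E[Z] = (1/2)·(11/2) + (1/2)·(23/4) = 45/8.

45/8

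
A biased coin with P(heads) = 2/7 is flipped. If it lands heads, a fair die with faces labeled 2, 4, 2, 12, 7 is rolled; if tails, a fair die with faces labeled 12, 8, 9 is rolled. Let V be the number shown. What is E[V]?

887/105

E[V | heads] = (2+4+2+12+7)/5 = 27/5.
E[V | tails] = (12+8+9)/3 = 29/3.
E[V] = (2/7)·(27/5) + (5/7)·(29/3) = 887/105.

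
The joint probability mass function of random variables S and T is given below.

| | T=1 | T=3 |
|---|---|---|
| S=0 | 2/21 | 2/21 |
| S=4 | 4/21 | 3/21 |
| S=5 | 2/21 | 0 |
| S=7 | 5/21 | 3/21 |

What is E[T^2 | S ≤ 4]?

P(S ≤ 4) = 11/21.
Σ T^2·P over the event = 1·(2/21) + 9·(2/21) + 1·(4/21) + 9·(3/21) = 17/7.
E[T^2 | S ≤ 4] = (17/7) / (11/21) = 51/11.

51/11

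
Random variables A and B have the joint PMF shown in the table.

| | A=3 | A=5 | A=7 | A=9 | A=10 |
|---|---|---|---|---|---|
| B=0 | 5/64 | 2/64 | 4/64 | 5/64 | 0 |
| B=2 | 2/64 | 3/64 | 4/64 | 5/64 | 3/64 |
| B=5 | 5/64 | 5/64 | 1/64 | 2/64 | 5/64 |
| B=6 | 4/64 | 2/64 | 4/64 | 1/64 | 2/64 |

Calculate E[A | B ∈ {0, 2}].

74/11

P(B ∈ {0, 2}) = 33/64.
Summing A·P(A=x,B=y) over the conditioning event gives 111/32.
E[A | B ∈ {0, 2}] = (111/32) / (33/64) = 74/11.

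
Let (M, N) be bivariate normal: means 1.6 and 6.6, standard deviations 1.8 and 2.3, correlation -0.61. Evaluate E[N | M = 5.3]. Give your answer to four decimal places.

For a bivariate normal, E[N | M=x] = μ_N + ρ·(σ_N/σ_M)·(x − μ_M).
E[N | M=5.3] = 6.6 + (-0.61)·(2.3/1.8)·(5.3 − (1.6)) = 6.6 + (-0.77944)·(3.7) = 3.7161.

3.7161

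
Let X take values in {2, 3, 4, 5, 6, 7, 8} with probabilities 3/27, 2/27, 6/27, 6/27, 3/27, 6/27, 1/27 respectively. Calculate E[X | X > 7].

P(X > 7) = 1/27.
Σ over the event: 8·1/27 = 8/27.
E[X | X > 7] = (8/27) / (1/27) = 8.

8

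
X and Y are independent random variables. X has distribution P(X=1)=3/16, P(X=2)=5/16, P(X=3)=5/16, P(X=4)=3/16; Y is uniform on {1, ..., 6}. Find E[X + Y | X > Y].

P(X > Y) = 1/4.
Summing (X+Y)·P(x,y) over outcomes with X > Y gives 19/16.
E[X + Y | X > Y] = (19/16) / (1/4) = 19/4.

19/4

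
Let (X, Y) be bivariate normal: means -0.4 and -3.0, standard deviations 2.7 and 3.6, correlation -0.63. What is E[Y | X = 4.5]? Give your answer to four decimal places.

For a bivariate normal, E[Y | X=x] = μ_Y + ρ·(σ_Y/σ_X)·(x − μ_X).
E[Y | X=4.5] = -3.0 + (-0.63)·(3.6/2.7)·(4.5 − (-0.4)) = -3.0 + (-0.84)·(4.9) = -7.1160.

-7.1160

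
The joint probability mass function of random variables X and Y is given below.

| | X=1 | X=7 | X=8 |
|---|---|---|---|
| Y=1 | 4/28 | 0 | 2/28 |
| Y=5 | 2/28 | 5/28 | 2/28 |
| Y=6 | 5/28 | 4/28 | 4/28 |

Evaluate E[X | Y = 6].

5

P(Y = 6) = 13/28.
Σ X·P over the event = 1·(5/28) + 7·(4/28) + 8·(4/28) = 65/28.
E[X | Y = 6] = (65/28) / (13/28) = 5.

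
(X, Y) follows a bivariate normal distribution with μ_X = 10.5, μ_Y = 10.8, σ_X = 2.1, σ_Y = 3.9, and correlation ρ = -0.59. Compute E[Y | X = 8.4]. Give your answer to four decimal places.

13.1010

For a bivariate normal, E[Y | X=x] = μ_Y + ρ·(σ_Y/σ_X)·(x − μ_X).
E[Y | X=8.4] = 10.8 + (-0.59)·(3.9/2.1)·(8.4 − (10.5)) = 10.8 + (-1.0957)·(-2.1) = 13.1010.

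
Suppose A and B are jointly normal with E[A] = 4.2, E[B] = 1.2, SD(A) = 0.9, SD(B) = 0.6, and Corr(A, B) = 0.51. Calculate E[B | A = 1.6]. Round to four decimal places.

0.3160

For a bivariate normal, E[B | A=x] = μ_B + ρ·(σ_B/σ_A)·(x − μ_A).
E[B | A=1.6] = 1.2 + (0.51)·(0.6/0.9)·(1.6 − (4.2)) = 1.2 + (0.34)·(-2.6) = 0.3160.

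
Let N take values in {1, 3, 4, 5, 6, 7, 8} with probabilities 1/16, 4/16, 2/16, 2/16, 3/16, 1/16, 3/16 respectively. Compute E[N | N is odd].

15/4

P(N is odd) = 1/2.
Σ over the event: 1·1/16 + 3·1/4 + 5·1/8 + 7·1/16 = 15/8.
E[N | N is odd] = (15/8) / (1/2) = 15/4.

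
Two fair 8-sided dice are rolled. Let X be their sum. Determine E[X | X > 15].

P(X > 15) = 1/64.
Σ over the event: 16·1/64 = 1/4.
E[X | X > 15] = (1/4) / (1/64) = 16.

16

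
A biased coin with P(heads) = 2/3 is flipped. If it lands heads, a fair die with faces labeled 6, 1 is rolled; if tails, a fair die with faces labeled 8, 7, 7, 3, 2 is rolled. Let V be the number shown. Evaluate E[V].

E[V | heads] = (6+1)/2 = 7/2.
E[V | tails] = (8+7+7+3+2)/5 = 27/5.
E[V] = (2/3)·(7/2) + (1/3)·(27/5) = 62/15.

62/15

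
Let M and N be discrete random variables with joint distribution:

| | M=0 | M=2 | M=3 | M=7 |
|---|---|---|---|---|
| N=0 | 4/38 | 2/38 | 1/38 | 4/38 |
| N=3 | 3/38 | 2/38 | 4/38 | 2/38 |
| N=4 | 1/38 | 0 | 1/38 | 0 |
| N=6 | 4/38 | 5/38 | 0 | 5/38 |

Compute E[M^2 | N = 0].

213/11

P(N = 0) = 11/38.
Σ M^2·P over the event = 0·(4/38) + 4·(2/38) + 9·(1/38) + 49·(4/38) = 213/38.
E[M^2 | N = 0] = (213/38) / (11/38) = 213/11.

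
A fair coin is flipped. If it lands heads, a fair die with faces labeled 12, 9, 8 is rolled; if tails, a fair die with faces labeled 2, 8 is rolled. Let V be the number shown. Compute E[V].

E[V | heads] = (12+9+8)/3 = 29/3.
E[V | tails] = (2+8)/2 = 5.
E[V] = (1/2)·(29/3) + (1/2)·(5) = 22/3.

22/3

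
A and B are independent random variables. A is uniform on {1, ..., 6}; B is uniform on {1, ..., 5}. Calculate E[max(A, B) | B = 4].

9/2

P(B = 4) = 1/5.
Summing max(A,B)·P(x,y) over outcomes with B = 4 gives 9/10.
E[max(A, B) | B = 4] = (9/10) / (1/5) = 9/2.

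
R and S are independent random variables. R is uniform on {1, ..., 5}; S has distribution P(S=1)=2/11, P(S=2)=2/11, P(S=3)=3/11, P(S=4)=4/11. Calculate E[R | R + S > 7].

P(R + S > 7) = 1/5.
Summing R·P(x,y) over outcomes with R + S > 7 gives 51/55.
E[R | R + S > 7] = (51/55) / (1/5) = 51/11.

51/11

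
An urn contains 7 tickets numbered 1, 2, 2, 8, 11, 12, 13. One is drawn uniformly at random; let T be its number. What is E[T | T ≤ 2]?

5/3

P(T ≤ 2) = 3/7.
Σ over the event: 1·1/7 + 2·2/7 = 5/7.
E[T | T ≤ 2] = (5/7) / (3/7) = 5/3.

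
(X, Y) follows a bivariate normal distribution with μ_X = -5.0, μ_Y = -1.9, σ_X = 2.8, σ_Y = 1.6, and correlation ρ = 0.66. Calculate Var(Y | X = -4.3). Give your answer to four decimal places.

1.4449

The conditional variance in a bivariate normal is σ_Y²(1 − ρ²), independent of x.
Var(Y | X=-4.3) = (1.6)²·(1 − (0.66)²) = 2.56·0.5644 = 1.4449.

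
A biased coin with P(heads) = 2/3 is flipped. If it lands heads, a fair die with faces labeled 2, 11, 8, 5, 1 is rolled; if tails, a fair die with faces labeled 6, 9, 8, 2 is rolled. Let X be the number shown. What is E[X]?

341/60

E[X | heads] = (2+11+8+5+1)/5 = 27/5.
E[X | tails] = (6+9+8+2)/4 = 25/4.
E[X] = (2/3)·(27/5) + (1/3)·(25/4) = 341/60.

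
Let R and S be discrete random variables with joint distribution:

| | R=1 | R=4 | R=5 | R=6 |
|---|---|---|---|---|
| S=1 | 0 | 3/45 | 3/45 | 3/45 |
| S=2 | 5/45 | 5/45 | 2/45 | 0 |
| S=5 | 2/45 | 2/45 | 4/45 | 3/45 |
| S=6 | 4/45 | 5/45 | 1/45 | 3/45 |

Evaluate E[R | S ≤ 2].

80/21

P(S ≤ 2) = 7/15.
Σ R·P over the event = 1·(5/45) + 4·(3/45) + 4·(5/45) + 5·(3/45) + 5·(2/45) + 6·(3/45) = 16/9.
E[R | S ≤ 2] = (16/9) / (7/15) = 80/21.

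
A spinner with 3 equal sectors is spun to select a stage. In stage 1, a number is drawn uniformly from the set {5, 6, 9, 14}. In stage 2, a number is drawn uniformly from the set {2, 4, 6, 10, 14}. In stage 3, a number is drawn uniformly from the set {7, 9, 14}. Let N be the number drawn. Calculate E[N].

E[N | stage 1] = (5+6+9+14)/4 = 17/2.
E[N | stage 2] = (2+4+6+10+14)/5 = 36/5.
E[N | stage 3] = (7+9+14)/3 = 10.
By the law of total expectation,
E[N] = (1/3)·(17/2) + (1/3)·(36/5) + (1/3)·(10) = 257/30.

257/30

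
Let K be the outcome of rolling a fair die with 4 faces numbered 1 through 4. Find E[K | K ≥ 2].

Given K ≥ 2, K is equally likely to be any of {2, 3, 4}.
E[K | K ≥ 2] = (2 + 3 + 4) / 3 = 3.

3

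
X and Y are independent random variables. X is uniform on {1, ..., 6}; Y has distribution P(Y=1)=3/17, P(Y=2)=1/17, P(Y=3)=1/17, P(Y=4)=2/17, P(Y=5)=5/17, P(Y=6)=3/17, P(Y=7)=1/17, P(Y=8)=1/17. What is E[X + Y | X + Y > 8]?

447/43

P(X + Y > 8) = 43/102.
Summing (X+Y)·P(x,y) over outcomes with X + Y > 8 gives 149/34.
E[X + Y | X + Y > 8] = (149/34) / (43/102) = 447/43.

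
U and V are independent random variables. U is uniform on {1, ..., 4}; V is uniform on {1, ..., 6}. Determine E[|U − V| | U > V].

Outcomes with U > V: (2,1), (3,1), (3,2), (4,1), (4,2), (4,3), each with probability 1/24.
E[|U − V| | U > V] = (1 + 2 + 1 + 3 + 2 + 1) / 6 = 5/3.

5/3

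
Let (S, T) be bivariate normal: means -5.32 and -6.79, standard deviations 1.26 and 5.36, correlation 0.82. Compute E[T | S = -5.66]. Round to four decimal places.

The regression of T on S has slope ρ·σ_T/σ_S and passes through (μ_S, μ_T).
E[T | S=-5.66] = -6.79 + (0.82)·(5.36/1.26)·(-5.66 − (-5.32)) = -6.79 + (3.4883)·(-0.34) = -7.9760.

-7.9760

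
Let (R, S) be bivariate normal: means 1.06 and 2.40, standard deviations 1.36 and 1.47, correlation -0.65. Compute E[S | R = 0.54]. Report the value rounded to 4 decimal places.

2.7653

The regression of S on R has slope ρ·σ_S/σ_R and passes through (μ_R, μ_S).
E[S | R=0.54] = 2.40 + (-0.65)·(1.47/1.36)·(0.54 − (1.06)) = 2.40 + (-0.70257)·(-0.52) = 2.7653.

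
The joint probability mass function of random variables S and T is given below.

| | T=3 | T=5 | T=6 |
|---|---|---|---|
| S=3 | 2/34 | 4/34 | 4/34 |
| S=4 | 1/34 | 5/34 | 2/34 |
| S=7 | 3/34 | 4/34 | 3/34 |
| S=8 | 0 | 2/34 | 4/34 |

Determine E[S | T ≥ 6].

73/13

P(T ≥ 6) = 13/34.
Σ S·P over the event = 3·(4/34) + 4·(2/34) + 7·(3/34) + 8·(4/34) = 73/34.
E[S | T ≥ 6] = (73/34) / (13/34) = 73/13.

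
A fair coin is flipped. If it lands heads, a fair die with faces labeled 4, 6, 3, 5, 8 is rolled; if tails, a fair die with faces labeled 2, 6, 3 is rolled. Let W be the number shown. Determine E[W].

133/30

E[W | heads] = (4+6+3+5+8)/5 = 26/5.
E[W | tails] = (2+6+3)/3 = 11/3.
By the law of total expectation,
E[W] = (1/2)·(26/5) + (1/2)·(11/3) = 133/30.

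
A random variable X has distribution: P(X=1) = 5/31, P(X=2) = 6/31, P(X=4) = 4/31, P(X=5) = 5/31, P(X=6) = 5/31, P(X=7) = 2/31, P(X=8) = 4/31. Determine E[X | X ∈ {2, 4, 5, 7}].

67/17

P(X ∈ {2, 4, 5, 7}) = 17/31.
Σ over the event: 2·6/31 + 4·4/31 + 5·5/31 + 7·2/31 = 67/31.
E[X | X ∈ {2, 4, 5, 7}] = (67/31) / (17/31) = 67/17.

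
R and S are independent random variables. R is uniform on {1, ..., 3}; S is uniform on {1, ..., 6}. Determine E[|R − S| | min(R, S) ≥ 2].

17/10

Outcomes with min(R, S) ≥ 2: (2,2), (2,3), (2,4), (2,5), (2,6), (3,2), (3,3), (3,4), (3,5), (3,6), each with probability 1/18.
E[|R − S| | min(R, S) ≥ 2] = (0 + 1 + 2 + 3 + 4 + 1 + 0 + 1 + 2 + 3) / 10 = 17/10.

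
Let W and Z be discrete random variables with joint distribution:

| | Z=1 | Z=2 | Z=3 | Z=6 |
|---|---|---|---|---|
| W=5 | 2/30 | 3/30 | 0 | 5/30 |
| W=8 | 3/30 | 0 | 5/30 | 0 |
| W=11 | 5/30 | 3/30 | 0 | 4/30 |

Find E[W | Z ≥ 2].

157/20

P(Z ≥ 2) = 2/3.
Σ W·P over the event = 5·(3/30) + 5·(5/30) + 8·(5/30) + 11·(3/30) + 11·(4/30) = 157/30.
E[W | Z ≥ 2] = (157/30) / (2/3) = 157/20.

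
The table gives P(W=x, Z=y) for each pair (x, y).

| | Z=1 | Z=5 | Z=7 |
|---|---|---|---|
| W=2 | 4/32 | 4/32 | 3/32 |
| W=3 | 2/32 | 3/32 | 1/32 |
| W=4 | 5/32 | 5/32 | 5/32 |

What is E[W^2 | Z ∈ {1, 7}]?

P(Z ∈ {1, 7}) = 5/8.
Σ W^2·P over the event = 4·(4/32) + 4·(3/32) + 9·(2/32) + 9·(1/32) + 16·(5/32) + 16·(5/32) = 215/32.
E[W^2 | Z ∈ {1, 7}] = (215/32) / (5/8) = 43/4.

43/4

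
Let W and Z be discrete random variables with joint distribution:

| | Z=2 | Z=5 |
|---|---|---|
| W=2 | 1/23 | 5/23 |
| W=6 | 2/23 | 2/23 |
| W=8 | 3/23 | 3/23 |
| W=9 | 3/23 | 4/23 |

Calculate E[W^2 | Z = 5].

304/7

P(Z = 5) = 14/23.
Summing W^2·P(W=x,Z=y) over the conditioning event gives 608/23.
E[W^2 | Z = 5] = (608/23) / (14/23) = 304/7.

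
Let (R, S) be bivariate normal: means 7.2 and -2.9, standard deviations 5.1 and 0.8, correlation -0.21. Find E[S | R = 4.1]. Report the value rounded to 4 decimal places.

For a bivariate normal, E[S | R=x] = μ_S + ρ·(σ_S/σ_R)·(x − μ_R).
E[S | R=4.1] = -2.9 + (-0.21)·(0.8/5.1)·(4.1 − (7.2)) = -2.9 + (-0.032941)·(-3.1) = -2.7979.

-2.7979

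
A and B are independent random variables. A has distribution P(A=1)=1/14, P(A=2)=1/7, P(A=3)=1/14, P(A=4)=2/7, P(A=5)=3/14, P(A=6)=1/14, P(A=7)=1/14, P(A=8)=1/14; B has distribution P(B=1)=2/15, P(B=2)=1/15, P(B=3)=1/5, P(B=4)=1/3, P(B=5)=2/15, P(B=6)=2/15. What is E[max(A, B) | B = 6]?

87/14

P(B = 6) = 2/15.
Summing max(A,B)·P(x,y) over outcomes with B = 6 gives 29/35.
E[max(A, B) | B = 6] = (29/35) / (2/15) = 87/14.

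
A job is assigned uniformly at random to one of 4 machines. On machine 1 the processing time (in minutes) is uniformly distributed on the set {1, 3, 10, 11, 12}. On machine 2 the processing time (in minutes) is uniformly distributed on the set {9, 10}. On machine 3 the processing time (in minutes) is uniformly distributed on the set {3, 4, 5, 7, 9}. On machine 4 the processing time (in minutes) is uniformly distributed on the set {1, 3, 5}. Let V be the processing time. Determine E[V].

51/8

E[V | machine 1] = (1+3+10+11+12)/5 = 37/5.
E[V | machine 2] = (9+10)/2 = 19/2.
E[V | machine 3] = (3+4+5+7+9)/5 = 28/5.
E[V | machine 4] = (1+3+5)/3 = 3.
By the law of total expectation,
E[V] = (1/4)·(37/5) + (1/4)·(19/2) + (1/4)·(28/5) + (1/4)·(3) = 51/8.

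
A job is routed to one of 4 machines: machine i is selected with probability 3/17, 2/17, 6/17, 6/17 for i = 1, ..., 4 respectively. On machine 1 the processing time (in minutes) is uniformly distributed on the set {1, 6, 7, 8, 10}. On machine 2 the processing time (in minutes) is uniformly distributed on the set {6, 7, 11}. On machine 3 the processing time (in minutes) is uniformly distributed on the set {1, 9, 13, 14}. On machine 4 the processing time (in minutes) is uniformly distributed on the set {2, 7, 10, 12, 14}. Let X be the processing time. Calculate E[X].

E[X | machine 1] = (1+6+7+8+10)/5 = 32/5.
E[X | machine 2] = (6+7+11)/3 = 8.
E[X | machine 3] = (1+9+13+14)/4 = 37/4.
E[X | machine 4] = (2+7+10+12+14)/5 = 9.
E[X] = (3/17)·(32/5) + (2/17)·(8) + (6/17)·(37/4) + (6/17)·(9) = 1447/170.

1447/170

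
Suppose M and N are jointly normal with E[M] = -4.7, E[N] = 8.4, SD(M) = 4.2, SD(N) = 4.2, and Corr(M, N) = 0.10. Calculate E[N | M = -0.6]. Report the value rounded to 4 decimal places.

E[N | M=x] = μ_N + ρ(σ_N/σ_M)(x − μ_M) for jointly normal variables.
E[N | M=-0.6] = 8.4 + (0.10)·(4.2/4.2)·(-0.6 − (-4.7)) = 8.4 + (0.1)·(4.1) = 8.8100.

8.8100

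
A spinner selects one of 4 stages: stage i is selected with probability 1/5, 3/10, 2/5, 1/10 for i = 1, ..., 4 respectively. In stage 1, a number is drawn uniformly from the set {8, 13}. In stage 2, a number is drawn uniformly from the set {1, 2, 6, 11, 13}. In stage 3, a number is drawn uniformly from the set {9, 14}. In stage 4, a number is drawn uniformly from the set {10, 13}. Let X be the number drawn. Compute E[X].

E[X | stage 1] = (8+13)/2 = 21/2.
E[X | stage 2] = (1+2+6+11+13)/5 = 33/5.
E[X | stage 3] = (9+14)/2 = 23/2.
E[X | stage 4] = (10+13)/2 = 23/2.
E[X] = (1/5)·(21/2) + (3/10)·(33/5) + (2/5)·(23/2) + (1/10)·(23/2) = 983/100.

983/100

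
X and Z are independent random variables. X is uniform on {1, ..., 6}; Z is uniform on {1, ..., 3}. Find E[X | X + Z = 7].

5

Outcomes with X + Z = 7: (4,3), (5,2), (6,1), each with probability 1/18.
E[X | X + Z = 7] = (4 + 5 + 6) / 3 = 5.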